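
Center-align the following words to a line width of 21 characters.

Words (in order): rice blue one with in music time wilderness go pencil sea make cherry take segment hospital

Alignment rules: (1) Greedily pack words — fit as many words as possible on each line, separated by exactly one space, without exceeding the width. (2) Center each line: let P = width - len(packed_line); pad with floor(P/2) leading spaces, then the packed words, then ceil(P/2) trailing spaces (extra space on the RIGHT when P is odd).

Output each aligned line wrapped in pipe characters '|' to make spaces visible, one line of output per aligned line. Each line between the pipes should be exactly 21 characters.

Line 1: ['rice', 'blue', 'one', 'with', 'in'] (min_width=21, slack=0)
Line 2: ['music', 'time', 'wilderness'] (min_width=21, slack=0)
Line 3: ['go', 'pencil', 'sea', 'make'] (min_width=18, slack=3)
Line 4: ['cherry', 'take', 'segment'] (min_width=19, slack=2)
Line 5: ['hospital'] (min_width=8, slack=13)

Answer: |rice blue one with in|
|music time wilderness|
| go pencil sea make  |
| cherry take segment |
|      hospital       |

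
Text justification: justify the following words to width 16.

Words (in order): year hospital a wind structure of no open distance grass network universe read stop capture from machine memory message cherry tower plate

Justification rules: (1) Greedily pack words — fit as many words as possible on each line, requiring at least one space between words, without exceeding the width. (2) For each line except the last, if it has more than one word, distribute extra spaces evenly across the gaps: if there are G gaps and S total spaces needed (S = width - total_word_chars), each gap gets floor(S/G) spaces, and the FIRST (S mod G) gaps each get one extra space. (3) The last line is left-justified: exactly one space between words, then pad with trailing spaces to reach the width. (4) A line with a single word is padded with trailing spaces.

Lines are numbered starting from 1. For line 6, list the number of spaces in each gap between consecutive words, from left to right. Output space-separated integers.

Line 1: ['year', 'hospital', 'a'] (min_width=15, slack=1)
Line 2: ['wind', 'structure'] (min_width=14, slack=2)
Line 3: ['of', 'no', 'open'] (min_width=10, slack=6)
Line 4: ['distance', 'grass'] (min_width=14, slack=2)
Line 5: ['network', 'universe'] (min_width=16, slack=0)
Line 6: ['read', 'stop'] (min_width=9, slack=7)
Line 7: ['capture', 'from'] (min_width=12, slack=4)
Line 8: ['machine', 'memory'] (min_width=14, slack=2)
Line 9: ['message', 'cherry'] (min_width=14, slack=2)
Line 10: ['tower', 'plate'] (min_width=11, slack=5)

Answer: 8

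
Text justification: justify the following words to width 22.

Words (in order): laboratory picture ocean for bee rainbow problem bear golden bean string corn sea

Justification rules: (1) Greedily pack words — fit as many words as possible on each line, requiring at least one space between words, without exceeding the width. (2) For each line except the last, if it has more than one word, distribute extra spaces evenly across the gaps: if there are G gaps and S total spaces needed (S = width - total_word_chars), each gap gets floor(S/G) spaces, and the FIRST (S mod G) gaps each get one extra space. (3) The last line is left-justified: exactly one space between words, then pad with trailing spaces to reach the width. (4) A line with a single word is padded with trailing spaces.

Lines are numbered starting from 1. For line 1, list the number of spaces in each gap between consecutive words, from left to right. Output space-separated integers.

Answer: 5

Derivation:
Line 1: ['laboratory', 'picture'] (min_width=18, slack=4)
Line 2: ['ocean', 'for', 'bee', 'rainbow'] (min_width=21, slack=1)
Line 3: ['problem', 'bear', 'golden'] (min_width=19, slack=3)
Line 4: ['bean', 'string', 'corn', 'sea'] (min_width=20, slack=2)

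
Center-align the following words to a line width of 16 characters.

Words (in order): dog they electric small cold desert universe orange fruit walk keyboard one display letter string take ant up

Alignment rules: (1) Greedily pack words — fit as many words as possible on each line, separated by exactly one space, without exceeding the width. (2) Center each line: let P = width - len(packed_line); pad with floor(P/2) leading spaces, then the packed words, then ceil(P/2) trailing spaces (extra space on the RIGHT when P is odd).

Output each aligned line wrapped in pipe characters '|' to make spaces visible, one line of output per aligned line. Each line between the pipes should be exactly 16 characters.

Line 1: ['dog', 'they'] (min_width=8, slack=8)
Line 2: ['electric', 'small'] (min_width=14, slack=2)
Line 3: ['cold', 'desert'] (min_width=11, slack=5)
Line 4: ['universe', 'orange'] (min_width=15, slack=1)
Line 5: ['fruit', 'walk'] (min_width=10, slack=6)
Line 6: ['keyboard', 'one'] (min_width=12, slack=4)
Line 7: ['display', 'letter'] (min_width=14, slack=2)
Line 8: ['string', 'take', 'ant'] (min_width=15, slack=1)
Line 9: ['up'] (min_width=2, slack=14)

Answer: |    dog they    |
| electric small |
|  cold desert   |
|universe orange |
|   fruit walk   |
|  keyboard one  |
| display letter |
|string take ant |
|       up       |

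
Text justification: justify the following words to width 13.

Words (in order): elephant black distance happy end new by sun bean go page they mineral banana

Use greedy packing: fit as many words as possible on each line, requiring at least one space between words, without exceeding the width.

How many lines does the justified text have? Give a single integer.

Answer: 8

Derivation:
Line 1: ['elephant'] (min_width=8, slack=5)
Line 2: ['black'] (min_width=5, slack=8)
Line 3: ['distance'] (min_width=8, slack=5)
Line 4: ['happy', 'end', 'new'] (min_width=13, slack=0)
Line 5: ['by', 'sun', 'bean'] (min_width=11, slack=2)
Line 6: ['go', 'page', 'they'] (min_width=12, slack=1)
Line 7: ['mineral'] (min_width=7, slack=6)
Line 8: ['banana'] (min_width=6, slack=7)
Total lines: 8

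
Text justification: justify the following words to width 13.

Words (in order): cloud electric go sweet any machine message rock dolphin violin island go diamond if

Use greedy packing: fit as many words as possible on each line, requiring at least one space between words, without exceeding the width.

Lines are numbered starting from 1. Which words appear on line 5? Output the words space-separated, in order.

Line 1: ['cloud'] (min_width=5, slack=8)
Line 2: ['electric', 'go'] (min_width=11, slack=2)
Line 3: ['sweet', 'any'] (min_width=9, slack=4)
Line 4: ['machine'] (min_width=7, slack=6)
Line 5: ['message', 'rock'] (min_width=12, slack=1)
Line 6: ['dolphin'] (min_width=7, slack=6)
Line 7: ['violin', 'island'] (min_width=13, slack=0)
Line 8: ['go', 'diamond', 'if'] (min_width=13, slack=0)

Answer: message rock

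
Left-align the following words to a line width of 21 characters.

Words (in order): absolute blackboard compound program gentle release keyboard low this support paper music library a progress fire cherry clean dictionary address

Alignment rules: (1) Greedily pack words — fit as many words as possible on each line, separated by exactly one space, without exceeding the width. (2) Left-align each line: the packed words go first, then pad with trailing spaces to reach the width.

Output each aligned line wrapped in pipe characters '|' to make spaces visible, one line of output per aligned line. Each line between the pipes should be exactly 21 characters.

Answer: |absolute blackboard  |
|compound program     |
|gentle release       |
|keyboard low this    |
|support paper music  |
|library a progress   |
|fire cherry clean    |
|dictionary address   |

Derivation:
Line 1: ['absolute', 'blackboard'] (min_width=19, slack=2)
Line 2: ['compound', 'program'] (min_width=16, slack=5)
Line 3: ['gentle', 'release'] (min_width=14, slack=7)
Line 4: ['keyboard', 'low', 'this'] (min_width=17, slack=4)
Line 5: ['support', 'paper', 'music'] (min_width=19, slack=2)
Line 6: ['library', 'a', 'progress'] (min_width=18, slack=3)
Line 7: ['fire', 'cherry', 'clean'] (min_width=17, slack=4)
Line 8: ['dictionary', 'address'] (min_width=18, slack=3)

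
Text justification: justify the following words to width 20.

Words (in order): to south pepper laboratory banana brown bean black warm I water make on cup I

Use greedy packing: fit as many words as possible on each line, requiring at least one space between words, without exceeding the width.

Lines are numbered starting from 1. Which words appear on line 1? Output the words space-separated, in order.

Line 1: ['to', 'south', 'pepper'] (min_width=15, slack=5)
Line 2: ['laboratory', 'banana'] (min_width=17, slack=3)
Line 3: ['brown', 'bean', 'black'] (min_width=16, slack=4)
Line 4: ['warm', 'I', 'water', 'make', 'on'] (min_width=20, slack=0)
Line 5: ['cup', 'I'] (min_width=5, slack=15)

Answer: to south pepper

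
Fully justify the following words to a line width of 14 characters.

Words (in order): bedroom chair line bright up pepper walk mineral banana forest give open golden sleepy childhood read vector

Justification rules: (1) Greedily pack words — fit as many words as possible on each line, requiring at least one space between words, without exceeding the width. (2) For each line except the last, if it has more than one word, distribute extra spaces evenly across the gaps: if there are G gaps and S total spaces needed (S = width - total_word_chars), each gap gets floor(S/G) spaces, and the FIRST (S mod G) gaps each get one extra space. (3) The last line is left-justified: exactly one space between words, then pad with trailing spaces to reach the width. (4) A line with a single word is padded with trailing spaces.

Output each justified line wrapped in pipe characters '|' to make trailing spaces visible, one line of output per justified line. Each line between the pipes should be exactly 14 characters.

Answer: |bedroom  chair|
|line bright up|
|pepper    walk|
|mineral banana|
|forest    give|
|open    golden|
|sleepy        |
|childhood read|
|vector        |

Derivation:
Line 1: ['bedroom', 'chair'] (min_width=13, slack=1)
Line 2: ['line', 'bright', 'up'] (min_width=14, slack=0)
Line 3: ['pepper', 'walk'] (min_width=11, slack=3)
Line 4: ['mineral', 'banana'] (min_width=14, slack=0)
Line 5: ['forest', 'give'] (min_width=11, slack=3)
Line 6: ['open', 'golden'] (min_width=11, slack=3)
Line 7: ['sleepy'] (min_width=6, slack=8)
Line 8: ['childhood', 'read'] (min_width=14, slack=0)
Line 9: ['vector'] (min_width=6, slack=8)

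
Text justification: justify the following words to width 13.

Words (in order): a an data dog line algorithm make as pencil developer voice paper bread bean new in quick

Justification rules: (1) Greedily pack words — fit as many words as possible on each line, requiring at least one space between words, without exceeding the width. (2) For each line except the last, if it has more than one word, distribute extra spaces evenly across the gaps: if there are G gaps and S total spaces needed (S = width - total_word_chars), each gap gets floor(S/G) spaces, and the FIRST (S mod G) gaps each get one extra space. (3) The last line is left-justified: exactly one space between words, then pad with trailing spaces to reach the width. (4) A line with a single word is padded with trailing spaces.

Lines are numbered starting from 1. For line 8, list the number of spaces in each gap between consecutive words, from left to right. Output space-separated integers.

Answer: 4

Derivation:
Line 1: ['a', 'an', 'data', 'dog'] (min_width=13, slack=0)
Line 2: ['line'] (min_width=4, slack=9)
Line 3: ['algorithm'] (min_width=9, slack=4)
Line 4: ['make', 'as'] (min_width=7, slack=6)
Line 5: ['pencil'] (min_width=6, slack=7)
Line 6: ['developer'] (min_width=9, slack=4)
Line 7: ['voice', 'paper'] (min_width=11, slack=2)
Line 8: ['bread', 'bean'] (min_width=10, slack=3)
Line 9: ['new', 'in', 'quick'] (min_width=12, slack=1)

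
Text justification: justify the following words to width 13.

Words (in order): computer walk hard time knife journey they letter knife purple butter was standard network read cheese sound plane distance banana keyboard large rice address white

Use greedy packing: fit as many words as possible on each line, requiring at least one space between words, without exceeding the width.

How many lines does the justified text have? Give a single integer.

Answer: 15

Derivation:
Line 1: ['computer', 'walk'] (min_width=13, slack=0)
Line 2: ['hard', 'time'] (min_width=9, slack=4)
Line 3: ['knife', 'journey'] (min_width=13, slack=0)
Line 4: ['they', 'letter'] (min_width=11, slack=2)
Line 5: ['knife', 'purple'] (min_width=12, slack=1)
Line 6: ['butter', 'was'] (min_width=10, slack=3)
Line 7: ['standard'] (min_width=8, slack=5)
Line 8: ['network', 'read'] (min_width=12, slack=1)
Line 9: ['cheese', 'sound'] (min_width=12, slack=1)
Line 10: ['plane'] (min_width=5, slack=8)
Line 11: ['distance'] (min_width=8, slack=5)
Line 12: ['banana'] (min_width=6, slack=7)
Line 13: ['keyboard'] (min_width=8, slack=5)
Line 14: ['large', 'rice'] (min_width=10, slack=3)
Line 15: ['address', 'white'] (min_width=13, slack=0)
Total lines: 15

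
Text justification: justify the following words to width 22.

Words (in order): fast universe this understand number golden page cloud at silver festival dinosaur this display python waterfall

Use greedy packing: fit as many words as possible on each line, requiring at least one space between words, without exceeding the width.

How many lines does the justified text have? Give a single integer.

Answer: 6

Derivation:
Line 1: ['fast', 'universe', 'this'] (min_width=18, slack=4)
Line 2: ['understand', 'number'] (min_width=17, slack=5)
Line 3: ['golden', 'page', 'cloud', 'at'] (min_width=20, slack=2)
Line 4: ['silver', 'festival'] (min_width=15, slack=7)
Line 5: ['dinosaur', 'this', 'display'] (min_width=21, slack=1)
Line 6: ['python', 'waterfall'] (min_width=16, slack=6)
Total lines: 6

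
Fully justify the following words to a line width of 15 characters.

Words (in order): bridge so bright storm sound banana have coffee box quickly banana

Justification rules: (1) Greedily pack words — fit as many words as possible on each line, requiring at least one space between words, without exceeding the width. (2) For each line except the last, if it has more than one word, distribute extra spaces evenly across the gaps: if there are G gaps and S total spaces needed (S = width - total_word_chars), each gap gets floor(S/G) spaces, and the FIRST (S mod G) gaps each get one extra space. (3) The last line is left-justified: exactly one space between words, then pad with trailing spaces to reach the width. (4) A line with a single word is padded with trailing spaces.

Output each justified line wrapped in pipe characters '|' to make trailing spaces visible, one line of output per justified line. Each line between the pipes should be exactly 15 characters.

Line 1: ['bridge', 'so'] (min_width=9, slack=6)
Line 2: ['bright', 'storm'] (min_width=12, slack=3)
Line 3: ['sound', 'banana'] (min_width=12, slack=3)
Line 4: ['have', 'coffee', 'box'] (min_width=15, slack=0)
Line 5: ['quickly', 'banana'] (min_width=14, slack=1)

Answer: |bridge       so|
|bright    storm|
|sound    banana|
|have coffee box|
|quickly banana |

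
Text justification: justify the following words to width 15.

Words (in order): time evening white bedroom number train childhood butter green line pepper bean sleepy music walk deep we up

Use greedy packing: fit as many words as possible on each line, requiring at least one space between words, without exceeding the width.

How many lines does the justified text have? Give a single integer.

Line 1: ['time', 'evening'] (min_width=12, slack=3)
Line 2: ['white', 'bedroom'] (min_width=13, slack=2)
Line 3: ['number', 'train'] (min_width=12, slack=3)
Line 4: ['childhood'] (min_width=9, slack=6)
Line 5: ['butter', 'green'] (min_width=12, slack=3)
Line 6: ['line', 'pepper'] (min_width=11, slack=4)
Line 7: ['bean', 'sleepy'] (min_width=11, slack=4)
Line 8: ['music', 'walk', 'deep'] (min_width=15, slack=0)
Line 9: ['we', 'up'] (min_width=5, slack=10)
Total lines: 9

Answer: 9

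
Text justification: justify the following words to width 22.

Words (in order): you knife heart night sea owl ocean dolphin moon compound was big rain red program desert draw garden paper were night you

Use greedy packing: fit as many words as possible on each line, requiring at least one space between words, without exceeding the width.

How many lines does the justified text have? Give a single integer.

Answer: 6

Derivation:
Line 1: ['you', 'knife', 'heart', 'night'] (min_width=21, slack=1)
Line 2: ['sea', 'owl', 'ocean', 'dolphin'] (min_width=21, slack=1)
Line 3: ['moon', 'compound', 'was', 'big'] (min_width=21, slack=1)
Line 4: ['rain', 'red', 'program'] (min_width=16, slack=6)
Line 5: ['desert', 'draw', 'garden'] (min_width=18, slack=4)
Line 6: ['paper', 'were', 'night', 'you'] (min_width=20, slack=2)
Total lines: 6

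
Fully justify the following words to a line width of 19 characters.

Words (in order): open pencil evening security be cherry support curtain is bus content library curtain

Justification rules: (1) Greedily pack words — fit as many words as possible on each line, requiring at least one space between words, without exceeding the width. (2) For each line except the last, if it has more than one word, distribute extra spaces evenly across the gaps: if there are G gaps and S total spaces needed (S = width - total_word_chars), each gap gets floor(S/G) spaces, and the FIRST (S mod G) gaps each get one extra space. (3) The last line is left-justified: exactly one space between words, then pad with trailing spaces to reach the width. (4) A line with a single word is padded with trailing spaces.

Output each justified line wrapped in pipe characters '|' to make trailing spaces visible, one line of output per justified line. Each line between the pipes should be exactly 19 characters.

Line 1: ['open', 'pencil', 'evening'] (min_width=19, slack=0)
Line 2: ['security', 'be', 'cherry'] (min_width=18, slack=1)
Line 3: ['support', 'curtain', 'is'] (min_width=18, slack=1)
Line 4: ['bus', 'content', 'library'] (min_width=19, slack=0)
Line 5: ['curtain'] (min_width=7, slack=12)

Answer: |open pencil evening|
|security  be cherry|
|support  curtain is|
|bus content library|
|curtain            |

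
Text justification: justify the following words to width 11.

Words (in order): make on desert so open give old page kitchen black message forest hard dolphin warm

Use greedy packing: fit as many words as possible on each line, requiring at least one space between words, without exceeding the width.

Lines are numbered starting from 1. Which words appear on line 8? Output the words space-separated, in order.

Line 1: ['make', 'on'] (min_width=7, slack=4)
Line 2: ['desert', 'so'] (min_width=9, slack=2)
Line 3: ['open', 'give'] (min_width=9, slack=2)
Line 4: ['old', 'page'] (min_width=8, slack=3)
Line 5: ['kitchen'] (min_width=7, slack=4)
Line 6: ['black'] (min_width=5, slack=6)
Line 7: ['message'] (min_width=7, slack=4)
Line 8: ['forest', 'hard'] (min_width=11, slack=0)
Line 9: ['dolphin'] (min_width=7, slack=4)
Line 10: ['warm'] (min_width=4, slack=7)

Answer: forest hard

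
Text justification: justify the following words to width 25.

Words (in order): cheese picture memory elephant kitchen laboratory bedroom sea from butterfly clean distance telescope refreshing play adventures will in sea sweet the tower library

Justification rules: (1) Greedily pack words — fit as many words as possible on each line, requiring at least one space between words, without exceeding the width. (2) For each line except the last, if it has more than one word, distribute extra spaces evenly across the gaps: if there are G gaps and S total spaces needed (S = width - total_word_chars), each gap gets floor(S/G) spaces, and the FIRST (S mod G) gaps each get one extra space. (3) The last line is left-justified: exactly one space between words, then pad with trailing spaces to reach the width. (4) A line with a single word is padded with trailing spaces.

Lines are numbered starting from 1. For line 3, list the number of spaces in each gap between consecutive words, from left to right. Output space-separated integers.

Answer: 3 2

Derivation:
Line 1: ['cheese', 'picture', 'memory'] (min_width=21, slack=4)
Line 2: ['elephant', 'kitchen'] (min_width=16, slack=9)
Line 3: ['laboratory', 'bedroom', 'sea'] (min_width=22, slack=3)
Line 4: ['from', 'butterfly', 'clean'] (min_width=20, slack=5)
Line 5: ['distance', 'telescope'] (min_width=18, slack=7)
Line 6: ['refreshing', 'play'] (min_width=15, slack=10)
Line 7: ['adventures', 'will', 'in', 'sea'] (min_width=22, slack=3)
Line 8: ['sweet', 'the', 'tower', 'library'] (min_width=23, slack=2)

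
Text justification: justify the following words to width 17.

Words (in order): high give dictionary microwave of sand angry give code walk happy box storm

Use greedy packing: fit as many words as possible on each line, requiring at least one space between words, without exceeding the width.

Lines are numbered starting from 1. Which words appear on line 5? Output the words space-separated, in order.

Answer: walk happy box

Derivation:
Line 1: ['high', 'give'] (min_width=9, slack=8)
Line 2: ['dictionary'] (min_width=10, slack=7)
Line 3: ['microwave', 'of', 'sand'] (min_width=17, slack=0)
Line 4: ['angry', 'give', 'code'] (min_width=15, slack=2)
Line 5: ['walk', 'happy', 'box'] (min_width=14, slack=3)
Line 6: ['storm'] (min_width=5, slack=12)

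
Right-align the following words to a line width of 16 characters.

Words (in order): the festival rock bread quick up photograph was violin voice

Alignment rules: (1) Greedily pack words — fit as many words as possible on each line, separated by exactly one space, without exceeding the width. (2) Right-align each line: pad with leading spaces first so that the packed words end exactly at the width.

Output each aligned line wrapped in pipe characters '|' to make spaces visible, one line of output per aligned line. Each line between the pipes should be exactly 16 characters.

Answer: |    the festival|
|rock bread quick|
|   up photograph|
|was violin voice|

Derivation:
Line 1: ['the', 'festival'] (min_width=12, slack=4)
Line 2: ['rock', 'bread', 'quick'] (min_width=16, slack=0)
Line 3: ['up', 'photograph'] (min_width=13, slack=3)
Line 4: ['was', 'violin', 'voice'] (min_width=16, slack=0)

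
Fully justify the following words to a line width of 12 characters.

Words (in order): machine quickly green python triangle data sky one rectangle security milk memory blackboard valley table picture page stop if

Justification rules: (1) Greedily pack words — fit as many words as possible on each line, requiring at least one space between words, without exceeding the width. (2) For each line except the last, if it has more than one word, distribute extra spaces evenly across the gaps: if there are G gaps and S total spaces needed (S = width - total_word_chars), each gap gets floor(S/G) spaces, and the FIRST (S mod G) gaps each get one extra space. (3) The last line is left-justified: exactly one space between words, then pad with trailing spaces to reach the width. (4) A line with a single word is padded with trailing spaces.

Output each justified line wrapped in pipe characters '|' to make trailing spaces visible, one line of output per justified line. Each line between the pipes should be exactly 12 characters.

Answer: |machine     |
|quickly     |
|green python|
|triangle    |
|data sky one|
|rectangle   |
|security    |
|milk  memory|
|blackboard  |
|valley table|
|picture page|
|stop if     |

Derivation:
Line 1: ['machine'] (min_width=7, slack=5)
Line 2: ['quickly'] (min_width=7, slack=5)
Line 3: ['green', 'python'] (min_width=12, slack=0)
Line 4: ['triangle'] (min_width=8, slack=4)
Line 5: ['data', 'sky', 'one'] (min_width=12, slack=0)
Line 6: ['rectangle'] (min_width=9, slack=3)
Line 7: ['security'] (min_width=8, slack=4)
Line 8: ['milk', 'memory'] (min_width=11, slack=1)
Line 9: ['blackboard'] (min_width=10, slack=2)
Line 10: ['valley', 'table'] (min_width=12, slack=0)
Line 11: ['picture', 'page'] (min_width=12, slack=0)
Line 12: ['stop', 'if'] (min_width=7, slack=5)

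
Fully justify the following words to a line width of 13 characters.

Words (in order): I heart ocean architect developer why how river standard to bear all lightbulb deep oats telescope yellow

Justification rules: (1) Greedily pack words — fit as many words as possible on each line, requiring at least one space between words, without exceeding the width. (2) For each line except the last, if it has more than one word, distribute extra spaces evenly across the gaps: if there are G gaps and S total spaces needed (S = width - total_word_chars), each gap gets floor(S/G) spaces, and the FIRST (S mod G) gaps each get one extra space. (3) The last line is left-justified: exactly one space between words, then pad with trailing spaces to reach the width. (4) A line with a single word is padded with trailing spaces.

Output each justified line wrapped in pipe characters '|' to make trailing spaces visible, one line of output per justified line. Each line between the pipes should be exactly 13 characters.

Answer: |I heart ocean|
|architect    |
|developer why|
|how     river|
|standard   to|
|bear      all|
|lightbulb    |
|deep     oats|
|telescope    |
|yellow       |

Derivation:
Line 1: ['I', 'heart', 'ocean'] (min_width=13, slack=0)
Line 2: ['architect'] (min_width=9, slack=4)
Line 3: ['developer', 'why'] (min_width=13, slack=0)
Line 4: ['how', 'river'] (min_width=9, slack=4)
Line 5: ['standard', 'to'] (min_width=11, slack=2)
Line 6: ['bear', 'all'] (min_width=8, slack=5)
Line 7: ['lightbulb'] (min_width=9, slack=4)
Line 8: ['deep', 'oats'] (min_width=9, slack=4)
Line 9: ['telescope'] (min_width=9, slack=4)
Line 10: ['yellow'] (min_width=6, slack=7)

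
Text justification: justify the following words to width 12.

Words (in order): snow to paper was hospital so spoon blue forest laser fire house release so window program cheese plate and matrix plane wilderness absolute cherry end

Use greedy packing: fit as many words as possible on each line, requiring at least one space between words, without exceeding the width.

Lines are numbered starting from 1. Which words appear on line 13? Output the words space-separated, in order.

Answer: wilderness

Derivation:
Line 1: ['snow', 'to'] (min_width=7, slack=5)
Line 2: ['paper', 'was'] (min_width=9, slack=3)
Line 3: ['hospital', 'so'] (min_width=11, slack=1)
Line 4: ['spoon', 'blue'] (min_width=10, slack=2)
Line 5: ['forest', 'laser'] (min_width=12, slack=0)
Line 6: ['fire', 'house'] (min_width=10, slack=2)
Line 7: ['release', 'so'] (min_width=10, slack=2)
Line 8: ['window'] (min_width=6, slack=6)
Line 9: ['program'] (min_width=7, slack=5)
Line 10: ['cheese', 'plate'] (min_width=12, slack=0)
Line 11: ['and', 'matrix'] (min_width=10, slack=2)
Line 12: ['plane'] (min_width=5, slack=7)
Line 13: ['wilderness'] (min_width=10, slack=2)
Line 14: ['absolute'] (min_width=8, slack=4)
Line 15: ['cherry', 'end'] (min_width=10, slack=2)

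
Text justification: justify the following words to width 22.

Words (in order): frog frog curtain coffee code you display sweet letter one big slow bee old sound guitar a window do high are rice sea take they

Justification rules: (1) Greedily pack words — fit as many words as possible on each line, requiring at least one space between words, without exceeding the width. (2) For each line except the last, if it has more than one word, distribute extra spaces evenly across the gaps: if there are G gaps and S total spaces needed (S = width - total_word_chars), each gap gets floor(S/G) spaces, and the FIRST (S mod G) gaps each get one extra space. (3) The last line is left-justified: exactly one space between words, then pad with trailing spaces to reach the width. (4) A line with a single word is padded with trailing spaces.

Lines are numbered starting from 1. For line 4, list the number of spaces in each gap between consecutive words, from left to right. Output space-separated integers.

Line 1: ['frog', 'frog', 'curtain'] (min_width=17, slack=5)
Line 2: ['coffee', 'code', 'you'] (min_width=15, slack=7)
Line 3: ['display', 'sweet', 'letter'] (min_width=20, slack=2)
Line 4: ['one', 'big', 'slow', 'bee', 'old'] (min_width=20, slack=2)
Line 5: ['sound', 'guitar', 'a', 'window'] (min_width=21, slack=1)
Line 6: ['do', 'high', 'are', 'rice', 'sea'] (min_width=20, slack=2)
Line 7: ['take', 'they'] (min_width=9, slack=13)

Answer: 2 2 1 1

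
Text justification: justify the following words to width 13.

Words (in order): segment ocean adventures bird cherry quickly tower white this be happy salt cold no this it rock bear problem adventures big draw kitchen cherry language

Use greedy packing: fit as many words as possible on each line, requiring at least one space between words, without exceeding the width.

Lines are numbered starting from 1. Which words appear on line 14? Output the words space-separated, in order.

Line 1: ['segment', 'ocean'] (min_width=13, slack=0)
Line 2: ['adventures'] (min_width=10, slack=3)
Line 3: ['bird', 'cherry'] (min_width=11, slack=2)
Line 4: ['quickly', 'tower'] (min_width=13, slack=0)
Line 5: ['white', 'this', 'be'] (min_width=13, slack=0)
Line 6: ['happy', 'salt'] (min_width=10, slack=3)
Line 7: ['cold', 'no', 'this'] (min_width=12, slack=1)
Line 8: ['it', 'rock', 'bear'] (min_width=12, slack=1)
Line 9: ['problem'] (min_width=7, slack=6)
Line 10: ['adventures'] (min_width=10, slack=3)
Line 11: ['big', 'draw'] (min_width=8, slack=5)
Line 12: ['kitchen'] (min_width=7, slack=6)
Line 13: ['cherry'] (min_width=6, slack=7)
Line 14: ['language'] (min_width=8, slack=5)

Answer: language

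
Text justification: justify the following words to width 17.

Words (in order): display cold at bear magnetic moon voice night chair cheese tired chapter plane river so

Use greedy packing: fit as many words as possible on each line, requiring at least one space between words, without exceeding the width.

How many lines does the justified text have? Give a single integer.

Answer: 6

Derivation:
Line 1: ['display', 'cold', 'at'] (min_width=15, slack=2)
Line 2: ['bear', 'magnetic'] (min_width=13, slack=4)
Line 3: ['moon', 'voice', 'night'] (min_width=16, slack=1)
Line 4: ['chair', 'cheese'] (min_width=12, slack=5)
Line 5: ['tired', 'chapter'] (min_width=13, slack=4)
Line 6: ['plane', 'river', 'so'] (min_width=14, slack=3)
Total lines: 6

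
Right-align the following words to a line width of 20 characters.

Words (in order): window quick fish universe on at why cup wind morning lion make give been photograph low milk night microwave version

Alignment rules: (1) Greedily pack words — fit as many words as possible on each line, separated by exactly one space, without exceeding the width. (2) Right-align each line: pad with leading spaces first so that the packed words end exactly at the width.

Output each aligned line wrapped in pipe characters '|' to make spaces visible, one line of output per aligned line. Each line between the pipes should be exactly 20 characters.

Line 1: ['window', 'quick', 'fish'] (min_width=17, slack=3)
Line 2: ['universe', 'on', 'at', 'why'] (min_width=18, slack=2)
Line 3: ['cup', 'wind', 'morning'] (min_width=16, slack=4)
Line 4: ['lion', 'make', 'give', 'been'] (min_width=19, slack=1)
Line 5: ['photograph', 'low', 'milk'] (min_width=19, slack=1)
Line 6: ['night', 'microwave'] (min_width=15, slack=5)
Line 7: ['version'] (min_width=7, slack=13)

Answer: |   window quick fish|
|  universe on at why|
|    cup wind morning|
| lion make give been|
| photograph low milk|
|     night microwave|
|             version|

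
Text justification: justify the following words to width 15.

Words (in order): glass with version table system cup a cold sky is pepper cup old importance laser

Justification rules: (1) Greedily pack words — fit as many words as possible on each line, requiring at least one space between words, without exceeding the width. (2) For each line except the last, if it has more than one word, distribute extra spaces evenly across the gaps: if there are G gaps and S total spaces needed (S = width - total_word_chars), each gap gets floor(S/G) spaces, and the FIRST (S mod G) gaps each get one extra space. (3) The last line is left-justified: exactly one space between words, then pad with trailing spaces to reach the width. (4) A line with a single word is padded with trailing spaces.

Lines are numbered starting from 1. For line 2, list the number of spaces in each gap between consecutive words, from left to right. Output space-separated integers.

Line 1: ['glass', 'with'] (min_width=10, slack=5)
Line 2: ['version', 'table'] (min_width=13, slack=2)
Line 3: ['system', 'cup', 'a'] (min_width=12, slack=3)
Line 4: ['cold', 'sky', 'is'] (min_width=11, slack=4)
Line 5: ['pepper', 'cup', 'old'] (min_width=14, slack=1)
Line 6: ['importance'] (min_width=10, slack=5)
Line 7: ['laser'] (min_width=5, slack=10)

Answer: 3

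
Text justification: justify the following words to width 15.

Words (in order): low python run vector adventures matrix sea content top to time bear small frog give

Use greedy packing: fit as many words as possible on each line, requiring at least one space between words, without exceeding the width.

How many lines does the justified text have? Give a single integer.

Answer: 7

Derivation:
Line 1: ['low', 'python', 'run'] (min_width=14, slack=1)
Line 2: ['vector'] (min_width=6, slack=9)
Line 3: ['adventures'] (min_width=10, slack=5)
Line 4: ['matrix', 'sea'] (min_width=10, slack=5)
Line 5: ['content', 'top', 'to'] (min_width=14, slack=1)
Line 6: ['time', 'bear', 'small'] (min_width=15, slack=0)
Line 7: ['frog', 'give'] (min_width=9, slack=6)
Total lines: 7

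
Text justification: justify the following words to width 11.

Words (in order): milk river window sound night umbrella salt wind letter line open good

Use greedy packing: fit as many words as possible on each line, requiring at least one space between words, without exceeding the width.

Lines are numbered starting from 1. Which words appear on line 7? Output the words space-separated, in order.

Line 1: ['milk', 'river'] (min_width=10, slack=1)
Line 2: ['window'] (min_width=6, slack=5)
Line 3: ['sound', 'night'] (min_width=11, slack=0)
Line 4: ['umbrella'] (min_width=8, slack=3)
Line 5: ['salt', 'wind'] (min_width=9, slack=2)
Line 6: ['letter', 'line'] (min_width=11, slack=0)
Line 7: ['open', 'good'] (min_width=9, slack=2)

Answer: open good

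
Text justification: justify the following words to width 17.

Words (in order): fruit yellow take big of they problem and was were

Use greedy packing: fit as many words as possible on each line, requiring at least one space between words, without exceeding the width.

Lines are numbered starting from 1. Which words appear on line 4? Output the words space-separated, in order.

Line 1: ['fruit', 'yellow', 'take'] (min_width=17, slack=0)
Line 2: ['big', 'of', 'they'] (min_width=11, slack=6)
Line 3: ['problem', 'and', 'was'] (min_width=15, slack=2)
Line 4: ['were'] (min_width=4, slack=13)

Answer: were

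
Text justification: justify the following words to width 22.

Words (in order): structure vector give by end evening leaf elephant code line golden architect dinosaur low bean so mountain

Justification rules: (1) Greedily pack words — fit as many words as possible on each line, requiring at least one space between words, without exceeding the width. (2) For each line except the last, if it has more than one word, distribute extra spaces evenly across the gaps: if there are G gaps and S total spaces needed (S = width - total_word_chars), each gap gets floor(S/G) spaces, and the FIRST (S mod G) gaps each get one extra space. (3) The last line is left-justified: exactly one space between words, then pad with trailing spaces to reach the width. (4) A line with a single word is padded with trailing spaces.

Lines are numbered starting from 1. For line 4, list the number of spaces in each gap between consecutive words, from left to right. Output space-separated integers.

Answer: 7

Derivation:
Line 1: ['structure', 'vector', 'give'] (min_width=21, slack=1)
Line 2: ['by', 'end', 'evening', 'leaf'] (min_width=19, slack=3)
Line 3: ['elephant', 'code', 'line'] (min_width=18, slack=4)
Line 4: ['golden', 'architect'] (min_width=16, slack=6)
Line 5: ['dinosaur', 'low', 'bean', 'so'] (min_width=20, slack=2)
Line 6: ['mountain'] (min_width=8, slack=14)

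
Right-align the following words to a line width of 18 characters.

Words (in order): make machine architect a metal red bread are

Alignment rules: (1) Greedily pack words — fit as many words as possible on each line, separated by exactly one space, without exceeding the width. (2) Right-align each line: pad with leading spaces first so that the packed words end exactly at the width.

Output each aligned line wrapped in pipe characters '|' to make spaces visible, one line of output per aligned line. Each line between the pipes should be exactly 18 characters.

Answer: |      make machine|
| architect a metal|
|     red bread are|

Derivation:
Line 1: ['make', 'machine'] (min_width=12, slack=6)
Line 2: ['architect', 'a', 'metal'] (min_width=17, slack=1)
Line 3: ['red', 'bread', 'are'] (min_width=13, slack=5)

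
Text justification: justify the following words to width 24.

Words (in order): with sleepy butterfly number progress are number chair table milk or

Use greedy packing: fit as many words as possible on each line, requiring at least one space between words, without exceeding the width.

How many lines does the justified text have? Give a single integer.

Answer: 4

Derivation:
Line 1: ['with', 'sleepy', 'butterfly'] (min_width=21, slack=3)
Line 2: ['number', 'progress', 'are'] (min_width=19, slack=5)
Line 3: ['number', 'chair', 'table', 'milk'] (min_width=23, slack=1)
Line 4: ['or'] (min_width=2, slack=22)
Total lines: 4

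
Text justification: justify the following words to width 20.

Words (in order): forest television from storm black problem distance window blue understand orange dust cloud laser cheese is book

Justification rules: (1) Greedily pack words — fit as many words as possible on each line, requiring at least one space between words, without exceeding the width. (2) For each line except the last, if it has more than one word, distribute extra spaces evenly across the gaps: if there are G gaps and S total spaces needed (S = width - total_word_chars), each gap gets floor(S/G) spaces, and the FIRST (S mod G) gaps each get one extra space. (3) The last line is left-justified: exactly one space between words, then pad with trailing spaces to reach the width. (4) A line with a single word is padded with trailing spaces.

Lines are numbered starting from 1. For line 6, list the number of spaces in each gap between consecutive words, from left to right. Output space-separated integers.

Line 1: ['forest', 'television'] (min_width=17, slack=3)
Line 2: ['from', 'storm', 'black'] (min_width=16, slack=4)
Line 3: ['problem', 'distance'] (min_width=16, slack=4)
Line 4: ['window', 'blue'] (min_width=11, slack=9)
Line 5: ['understand', 'orange'] (min_width=17, slack=3)
Line 6: ['dust', 'cloud', 'laser'] (min_width=16, slack=4)
Line 7: ['cheese', 'is', 'book'] (min_width=14, slack=6)

Answer: 3 3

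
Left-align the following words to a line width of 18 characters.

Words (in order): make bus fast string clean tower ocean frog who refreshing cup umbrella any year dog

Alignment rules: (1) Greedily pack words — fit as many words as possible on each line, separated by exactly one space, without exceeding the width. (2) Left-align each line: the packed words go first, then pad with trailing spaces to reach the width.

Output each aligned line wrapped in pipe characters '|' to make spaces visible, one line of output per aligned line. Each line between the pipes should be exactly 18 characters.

Line 1: ['make', 'bus', 'fast'] (min_width=13, slack=5)
Line 2: ['string', 'clean', 'tower'] (min_width=18, slack=0)
Line 3: ['ocean', 'frog', 'who'] (min_width=14, slack=4)
Line 4: ['refreshing', 'cup'] (min_width=14, slack=4)
Line 5: ['umbrella', 'any', 'year'] (min_width=17, slack=1)
Line 6: ['dog'] (min_width=3, slack=15)

Answer: |make bus fast     |
|string clean tower|
|ocean frog who    |
|refreshing cup    |
|umbrella any year |
|dog               |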